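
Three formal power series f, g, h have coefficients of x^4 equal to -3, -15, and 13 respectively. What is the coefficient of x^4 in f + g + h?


Series addition is componentwise:
-3 + -15 + 13
= -5

-5


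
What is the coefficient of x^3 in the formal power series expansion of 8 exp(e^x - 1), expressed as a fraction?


exp(e^x - 1) is the exponential generating function for the Bell numbers Bell_k: exp(e^x - 1) = sum_{k>=0} Bell_k x^k / k!.
So the coefficient of x^3 in 8 exp(e^x - 1) is 8 Bell_3 / 3!.
Computing: Bell_3 = 5 and 3! = 6, giving
8 * 5/6 = 20/3.

20/3


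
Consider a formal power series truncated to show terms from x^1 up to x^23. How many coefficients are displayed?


From x^1 to x^23 inclusive, the count is 23 - 1 + 1 = 23.

23


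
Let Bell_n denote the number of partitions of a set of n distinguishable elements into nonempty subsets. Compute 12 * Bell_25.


Bell_25 can be computed from the Bell triangle or from Dobinski's identity Bell_n = (1/e) * sum_{k>=0} k^n / k!.
Computing Bell_25 = 4638590332229999353.
Then 12 * 4638590332229999353 = 55663083986759992236.

55663083986759992236


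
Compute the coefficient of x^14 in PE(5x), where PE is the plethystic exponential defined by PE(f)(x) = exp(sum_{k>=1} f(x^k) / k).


With f(x) = 5x, the exponent is sum_{k>=1} 5 x^k / k = 5 * (-ln(1 - x)). Exponentiating:
PE(5x) = exp(-5 ln(1 - x)) = 1/(1 - x)^5.
By the negative binomial expansion, [x^n] 1/(1 - x)^5 = C(n + 4, 4).
For n = 14: C(18, 4) = 3060.

3060


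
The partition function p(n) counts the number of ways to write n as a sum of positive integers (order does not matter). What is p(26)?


Using the generating function prod_{k>=1} 1/(1-x^k), we compute p(26).
By dynamic programming over parts 1 through 26:
p(26) = 2436

2436


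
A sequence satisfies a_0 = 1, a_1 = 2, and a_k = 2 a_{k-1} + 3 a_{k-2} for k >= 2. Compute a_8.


The characteristic equation is t^2 - 2 t - 3 = 0, with roots r_1 = 3 and r_2 = -1 (so c_1 = r_1 + r_2, c_2 = -r_1 r_2 as required).
One can use the closed form a_n = A r_1^n + B r_2^n, but direct iteration is more reliable:
a_0 = 1, a_1 = 2, a_2 = 7, a_3 = 20, a_4 = 61, a_5 = 182, a_6 = 547, a_7 = 1640, a_8 = 4921.
So a_8 = 4921.

4921


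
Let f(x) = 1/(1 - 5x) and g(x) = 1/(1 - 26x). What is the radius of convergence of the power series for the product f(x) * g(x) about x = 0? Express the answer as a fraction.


The radius of 1/(1 - 5x) is 1/5 (nearest singularity at x = 1/5), and the radius of 1/(1 - 26x) is 1/26.
The product f(x)*g(x) = 1/((1 - 5x)(1 - 26x)) has singularities at both 1/5 and 1/26, so its radius of convergence is the distance to the nearest one:
min(1/5, 1/26) = 1/26.

1/26


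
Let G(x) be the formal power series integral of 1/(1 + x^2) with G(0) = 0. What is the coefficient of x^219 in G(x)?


1/(1 + x^2) = sum_{j>=0} (-1)^j x^(2j). Integrating termwise with G(0) = 0:
G(x) = sum_{j>=0} (-1)^j x^(2j+1) / (2j+1) = arctan(x).
Only odd powers are nonzero. For x^219 write 219 = 2*109 + 1, giving
(-1)^109 / 219 = -1/219 = -1/219.

-1/219


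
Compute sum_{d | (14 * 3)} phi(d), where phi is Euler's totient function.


First, 14 * 3 = 42. One classical identity is sum_{d | n} phi(d) = n (each k in [1, n] has a unique gcd with n, and among the k's with gcd(k, n) = n/d there are phi(d) of them). So the sum equals 42. We also verify directly:
Divisors of 42: 1, 2, 3, 6, 7, 14, 21, 42.
phi values: 1, 1, 2, 2, 6, 6, 12, 12.
Sum = 42.

42


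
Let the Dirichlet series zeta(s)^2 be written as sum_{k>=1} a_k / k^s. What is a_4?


The Dirichlet convolution of the constant function 1 with itself gives (1 * 1)(k) = sum_{d | k} 1 = d(k), the number of positive divisors of k.
Since zeta(s) = sum_{k>=1} 1/k^s, we have zeta(s)^2 = sum_{k>=1} d(k)/k^s, so a_k = d(k).
For k = 4: the divisors are 1, 2, 4.
Count = 3.

3


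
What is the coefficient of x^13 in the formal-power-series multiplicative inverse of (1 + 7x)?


The inverse is 1/(1 + 7x). Apply the geometric identity 1/(1 - y) = sum_{k>=0} y^k with y = -7x:
1/(1 + 7x) = sum_{k>=0} (-7)^k x^k.
So the coefficient of x^13 is (-7)^13 = -96889010407.

-96889010407


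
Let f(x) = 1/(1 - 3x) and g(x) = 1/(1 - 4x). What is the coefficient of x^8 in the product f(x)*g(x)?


The coefficient of x^n in f*g is the Cauchy product: sum_{k=0}^{n} a^k * b^(n-k).
With a=3, b=4, n=8:
sum_{k=0}^{8} 3^k * 4^(8-k)
= 242461

242461


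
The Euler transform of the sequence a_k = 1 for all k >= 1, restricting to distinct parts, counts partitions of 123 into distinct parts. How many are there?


Partitions of 123 into distinct parts can be computed via generating function.
Product (1+x)(1+x^2)(1+x^3)...
The coefficient of x^123 = 2757826

2757826


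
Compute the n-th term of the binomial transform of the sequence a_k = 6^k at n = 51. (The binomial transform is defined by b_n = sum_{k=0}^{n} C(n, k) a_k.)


With a_k = 6^k, b_n = sum_{k=0}^{n} C(n, k) 6^k = (1 + 6)^n by the binomial theorem.
For n = 51: (1 + 6)^51 = 7^51 = 12589255298531885026341962383987545444758743.

12589255298531885026341962383987545444758743


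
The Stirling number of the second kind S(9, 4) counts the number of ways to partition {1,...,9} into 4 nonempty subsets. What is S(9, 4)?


Using the explicit formula S(n,k) = (1/k!) sum_{j=0}^{k} (-1)^(k-j) C(k,j) j^n:
S(9, 4) = 7770
Equivalently, S(n,k) is n! times the coefficient of x^n in the EGF (e^x - 1)^k / k!.

7770


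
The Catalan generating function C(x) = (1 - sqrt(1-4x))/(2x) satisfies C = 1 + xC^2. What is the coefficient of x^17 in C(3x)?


Substituting x -> 3x scales the n-th coefficient by 3^n, so [x^17] C(3x) = 3^17 * C_17.
C_17 = C(2*17, 17)/(18) = 2333606220/18 = 129644790.
So 3^17 * 129644790 = 129140163 * 129644790 = 16742349312700770.

16742349312700770


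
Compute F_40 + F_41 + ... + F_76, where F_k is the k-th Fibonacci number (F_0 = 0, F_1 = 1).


Use the identity sum_{k=0}^{N} F_k = F_{N+2} - 1 (which follows from F_{k+2} - F_{k+1} = F_k). Then
sum_{k=40}^{76} F_k = (F_{78} - 1) - (F_{41} - 1) = F_{78} - F_{41}.
Computing: F_{78} = 8944394323791464, F_{41} = 165580141, so
Sum = 8944394323791464 - 165580141 = 8944394158211323.

8944394158211323


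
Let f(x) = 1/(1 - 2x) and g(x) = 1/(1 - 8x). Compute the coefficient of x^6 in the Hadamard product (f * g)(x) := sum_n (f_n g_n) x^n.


f has coefficients f_k = 2^k and g has coefficients g_k = 8^k, so the Hadamard product has coefficient (f*g)_k = 2^k * 8^k = 16^k.
For k = 6: 16^6 = 16777216.

16777216


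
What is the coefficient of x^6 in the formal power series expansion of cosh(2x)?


The Maclaurin series is cosh(t) = sum_{m>=0} t^(2m) / (2m)!, so substituting t = 2x, only even powers of x are nonzero, with coefficient of x^(2m) equal to 2^(2m) / (2m)!.
For x^6 the coefficient is 2^6/6! = 64/720 = 4/45.

4/45


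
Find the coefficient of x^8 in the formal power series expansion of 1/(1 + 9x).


Write 1/(1 + c x) = 1/(1 - (-c) x) and apply the geometric-series identity
1/(1 - y) = sum_{k>=0} y^k to get 1/(1 + c x) = sum_{k>=0} (-c)^k x^k.
So the coefficient of x^k is (-c)^k = (-1)^k * c^k.
Here c = 9 and k = 8:
(-9)^8 = 1 * 43046721 = 43046721

43046721


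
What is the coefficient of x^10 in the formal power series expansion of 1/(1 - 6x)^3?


The general identity 1/(1 - c x)^r = sum_{k>=0} c^k C(k + r - 1, r - 1) x^k follows by substituting y = c x into 1/(1 - y)^r = sum_{k>=0} C(k + r - 1, r - 1) y^k.
For c = 6, r = 3, k = 10:
6^10 * C(12, 2) = 60466176 * 66 = 3990767616.

3990767616


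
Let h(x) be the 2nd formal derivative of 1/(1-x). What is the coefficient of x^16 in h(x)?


Differentiating 2 times: d^2/dx^2 [1/(1-x)] = 2!/(1-x)^3.
The expansion 1/(1-x)^3 = sum_{k>=0} C(k+2, 2) x^k, so the coefficient of x^n in 2!/(1-x)^3 is 2! * C(n+2, 2).
For n = 16: 2 * C(18, 2) = 2 * 153 = 306

306


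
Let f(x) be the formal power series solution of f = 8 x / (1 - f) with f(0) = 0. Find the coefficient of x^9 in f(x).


Apply Lagrange inversion: f = 8 x * phi(f) with phi(t) = 1/(1 - t), so
[x^n] f = 8^n * (1/n) [t^(n-1)] phi(t)^n = 8^n * (1/n) [t^(n-1)] (1 - t)^(-n) = 8^n * (1/n) C(2n - 2, n - 1) = 8^n * C_{n-1}.
For n = 9: C_8 = C(16, 8) / 9 = 12870/9 = 1430.
With the 8^9 = 134217728 factor, the coefficient is 134217728 * 1430 = 191931351040.

191931351040


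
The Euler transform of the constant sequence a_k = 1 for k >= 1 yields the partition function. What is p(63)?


The Euler transform converts the sequence a_k = 1 into the number of integer partitions.
Using the recurrence or dynamic programming:
p(63) = 1505499

1505499


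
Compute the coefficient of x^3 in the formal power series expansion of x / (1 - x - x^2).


Let f(x) = sum_{k>=0} a_k x^k. Multiplying f(x) * (1 - x - x^2) = x and matching coefficients gives a_0 = 0, a_1 = 1, and a_k = a_{k-1} + a_{k-2} for k >= 2. These are the Fibonacci numbers F_k.
Iterating from F_0 = 0, F_1 = 1:
F_0=0, F_1=1, F_2=1, F_3=2
F_3 = 2.

2


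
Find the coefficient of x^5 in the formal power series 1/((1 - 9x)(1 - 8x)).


By partial fractions or Cauchy convolution:
The coefficient equals sum_{k=0}^{5} 9^k * 8^(5-k).
= 269297

269297


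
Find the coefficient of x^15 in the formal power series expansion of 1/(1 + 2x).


Write 1/(1 + c x) = 1/(1 - (-c) x) and apply the geometric-series identity
1/(1 - y) = sum_{k>=0} y^k to get 1/(1 + c x) = sum_{k>=0} (-c)^k x^k.
So the coefficient of x^k is (-c)^k = (-1)^k * c^k.
Here c = 2 and k = 15:
(-2)^15 = -1 * 32768 = -32768

-32768


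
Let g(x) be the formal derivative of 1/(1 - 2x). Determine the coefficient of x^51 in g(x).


Differentiate termwise: d/dx sum_{k>=0} 2^k x^k = sum_{k>=1} k 2^k x^(k-1) = sum_{j>=0} (j+1) 2^(j+1) x^j.
Equivalently, d/dx [1/(1 - 2x)] = 2/(1 - 2x)^2.
For j = 51: 52 * 2^52 = 52 * 4503599627370496 = 234187180623265792.

234187180623265792


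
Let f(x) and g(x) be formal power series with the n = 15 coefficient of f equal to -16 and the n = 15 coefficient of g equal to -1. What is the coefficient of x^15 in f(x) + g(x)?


Addition of formal power series is termwise.
The coefficient of x^15 in f + g = -16 + -1
= -17

-17


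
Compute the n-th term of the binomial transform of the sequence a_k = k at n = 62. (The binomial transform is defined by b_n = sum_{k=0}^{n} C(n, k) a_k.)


With a_k = k, b_n = sum_{k=0}^{n} C(n, k) k. Using k * C(n, k) = n * C(n-1, k-1) gives b_n = n * sum_{k>=1} C(n-1, k-1) = n * 2^(n-1).
For n = 62: 62 * 2^61 = 62 * 2305843009213693952 = 142962266571249025024.

142962266571249025024


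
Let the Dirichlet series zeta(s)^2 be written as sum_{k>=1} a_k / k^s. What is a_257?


The Dirichlet convolution of the constant function 1 with itself gives (1 * 1)(k) = sum_{d | k} 1 = d(k), the number of positive divisors of k.
Since zeta(s) = sum_{k>=1} 1/k^s, we have zeta(s)^2 = sum_{k>=1} d(k)/k^s, so a_k = d(k).
For k = 257: the divisors are 1, 257.
Count = 2.

2


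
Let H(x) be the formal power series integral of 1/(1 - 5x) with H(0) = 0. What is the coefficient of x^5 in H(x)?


1/(1 - 5x) = sum_{k>=0} 5^k x^k. Integrating termwise with H(0) = 0:
H(x) = sum_{k>=0} 5^k x^(k+1) / (k+1) = sum_{m>=1} 5^(m-1) x^m / m.
For m = 5: 5^4/5 = 625/5 = 125.

125


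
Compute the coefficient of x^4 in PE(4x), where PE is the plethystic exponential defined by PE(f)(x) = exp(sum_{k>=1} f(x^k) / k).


With f(x) = 4x, the exponent is sum_{k>=1} 4 x^k / k = 4 * (-ln(1 - x)). Exponentiating:
PE(4x) = exp(-4 ln(1 - x)) = 1/(1 - x)^4.
By the negative binomial expansion, [x^n] 1/(1 - x)^4 = C(n + 3, 3).
For n = 4: C(7, 3) = 35.

35


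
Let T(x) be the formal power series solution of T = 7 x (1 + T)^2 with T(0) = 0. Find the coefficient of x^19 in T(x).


Apply the Lagrange inversion formula: if T = 7 x * phi(T) with phi(t) = (1 + t)^2, then [x^n] T = 7^n * (1/n) [t^(n-1)] phi(t)^n = 7^n * (1/n) [t^(n-1)] (1 + t)^(2n) = 7^n * (1/n) C(2n, n-1).
Using the identity C(2n, n-1) = C(2n, n) * n / (n+1), the unscaled factor equals C(2n, n) / (n+1) = C_n, the n-th Catalan number.
For n = 19: C_19 = C(38, 19) / 20 = 35345263800/20 = 1767263190.
With the 7^19 = 11398895185373143 factor, the coefficient is 11398895185373143 * 1767263190 = 20144847867778182038506170.

20144847867778182038506170


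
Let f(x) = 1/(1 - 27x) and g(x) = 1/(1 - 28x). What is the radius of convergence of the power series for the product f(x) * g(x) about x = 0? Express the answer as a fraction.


The radius of 1/(1 - 27x) is 1/27 (nearest singularity at x = 1/27), and the radius of 1/(1 - 28x) is 1/28.
The product f(x)*g(x) = 1/((1 - 27x)(1 - 28x)) has singularities at both 1/27 and 1/28, so its radius of convergence is the distance to the nearest one:
min(1/27, 1/28) = 1/28.

1/28


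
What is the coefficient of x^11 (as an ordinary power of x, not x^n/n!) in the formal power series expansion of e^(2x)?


The exponential series is e^y = sum_{k>=0} y^k / k!. Substituting y = 2x gives
e^(2x) = sum_{k>=0} 2^k x^k / k!.
So the coefficient of x^n is a^n/n! with a = 2, n = 11:
2^11 / 11! = 2048/39916800 = 8/155925

8/155925


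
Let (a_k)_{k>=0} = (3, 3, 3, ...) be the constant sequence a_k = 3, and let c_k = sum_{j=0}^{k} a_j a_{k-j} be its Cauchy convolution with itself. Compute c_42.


Since a_j = 3 for all j >= 0, the convolution sum becomes
c_k = sum_{j=0}^{k} 3 * 3 = 9 * (k + 1).
Equivalently, the generating function of (a_k) is 3/(1 - x) and its square is 9/(1 - x)^2 = sum_{k>=0} 9(k + 1) x^k.
For k = 42: 9 * 43 = 387.

387


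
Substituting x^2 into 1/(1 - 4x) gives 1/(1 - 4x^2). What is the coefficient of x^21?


Since 1/(1 - 4x^2) only has even powers of x,
the coefficient of x^21 (odd) is 0.

0


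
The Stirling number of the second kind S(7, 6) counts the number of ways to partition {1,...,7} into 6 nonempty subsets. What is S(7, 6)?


Using the explicit formula S(n,k) = (1/k!) sum_{j=0}^{k} (-1)^(k-j) C(k,j) j^n:
S(7, 6) = 21
Equivalently, S(n,k) is n! times the coefficient of x^n in the EGF (e^x - 1)^k / k!.

21


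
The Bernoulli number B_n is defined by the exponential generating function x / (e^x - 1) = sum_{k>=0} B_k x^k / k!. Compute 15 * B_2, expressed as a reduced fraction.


Bernoulli numbers can also be computed recursively via B_0 = 1 and sum_{j=0}^{m} C(m+1, j) B_j = 0 for m >= 1. Odd-index Bernoulli numbers vanish for k >= 3.
Computing B_2 = 1/6, so 15 * B_2 = 15 * 1/6 = 5/2.

5/2


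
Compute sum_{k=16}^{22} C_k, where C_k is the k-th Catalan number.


C_16 through C_22: 35357670, 129644790, 477638700, 1767263190, 6564120420, 24466267020, 91482563640
Sum = 35357670 + 129644790 + 477638700 + 1767263190 + 6564120420 + 24466267020 + 91482563640
= 124922855430

124922855430


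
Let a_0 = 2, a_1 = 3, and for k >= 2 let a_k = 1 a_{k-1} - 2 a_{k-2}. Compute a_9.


Iterating the recurrence forward:
a_0 = 2
a_1 = 3
a_2 = 1*3 - 2*2 = -1
a_3 = 1*-1 - 2*3 = -7
a_4 = 1*-7 - 2*-1 = -5
a_5 = 1*-5 - 2*-7 = 9
a_6 = 1*9 - 2*-5 = 19
a_7 = 1*19 - 2*9 = 1
a_8 = 1*1 - 2*19 = -37
a_9 = 1*-37 - 2*1 = -39
So a_9 = -39.

-39


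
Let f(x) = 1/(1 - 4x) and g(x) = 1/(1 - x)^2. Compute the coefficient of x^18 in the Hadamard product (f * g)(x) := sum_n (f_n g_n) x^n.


f has coefficients f_k = 4^k. For g = 1/(1 - x)^2 the coefficient is g_k = C(k + 1, 1) = k + 1. The Hadamard coefficient is (f * g)_k = 4^k * (k + 1).
For k = 18: 4^18 * 19 = 68719476736 * 19 = 1305670057984.

1305670057984


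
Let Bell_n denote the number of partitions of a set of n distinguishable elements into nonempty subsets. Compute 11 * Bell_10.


Bell_10 can be computed from the Bell triangle or from Dobinski's identity Bell_n = (1/e) * sum_{k>=0} k^n / k!.
Computing Bell_10 = 115975.
Then 11 * 115975 = 1275725.

1275725


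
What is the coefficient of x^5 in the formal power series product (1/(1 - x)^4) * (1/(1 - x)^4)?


Combine the factors: (1/(1 - x)^4) * (1/(1 - x)^4) = 1/(1 - x)^8.
Then use 1/(1 - x)^r = sum_{k>=0} C(k + r - 1, r - 1) x^k with r = 8 and k = 5:
C(12, 7) = 792.

792


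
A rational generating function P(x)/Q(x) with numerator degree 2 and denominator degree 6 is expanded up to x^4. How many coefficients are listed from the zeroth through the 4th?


Expanding up to x^4 gives the coefficients for x^0, x^1, ..., x^4.
That is 4 + 1 = 5 coefficients in total.

5


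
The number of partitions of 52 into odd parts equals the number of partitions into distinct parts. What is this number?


Computing partitions of 52 into odd parts (1, 3, 5, ...):
Using the generating function prod_{k>=0} 1/(1-x^(2k+1)),
the count is 4582

4582


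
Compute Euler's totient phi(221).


phi(n) counts integers in [1, n] coprime to n. Using the multiplicative formula phi(n) = n * prod_{p | n} (1 - 1/p):
221 = 13 * 17, so
phi(221) = 221 * (1 - 1/13) * (1 - 1/17) = 192.

192


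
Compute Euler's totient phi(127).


phi(n) counts integers in [1, n] coprime to n. Using the multiplicative formula phi(n) = n * prod_{p | n} (1 - 1/p):
127 = 127, so
phi(127) = 127 * (1 - 1/127) = 126.

126


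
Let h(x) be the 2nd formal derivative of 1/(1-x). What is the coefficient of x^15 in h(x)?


Differentiating 2 times: d^2/dx^2 [1/(1-x)] = 2!/(1-x)^3.
The expansion 1/(1-x)^3 = sum_{k>=0} C(k+2, 2) x^k, so the coefficient of x^n in 2!/(1-x)^3 is 2! * C(n+2, 2).
For n = 15: 2 * C(17, 2) = 2 * 136 = 272

272


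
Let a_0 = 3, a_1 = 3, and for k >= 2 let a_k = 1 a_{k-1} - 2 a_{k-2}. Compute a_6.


Iterating the recurrence forward:
a_0 = 3
a_1 = 3
a_2 = 1*3 - 2*3 = -3
a_3 = 1*-3 - 2*3 = -9
a_4 = 1*-9 - 2*-3 = -3
a_5 = 1*-3 - 2*-9 = 15
a_6 = 1*15 - 2*-3 = 21
So a_6 = 21.

21


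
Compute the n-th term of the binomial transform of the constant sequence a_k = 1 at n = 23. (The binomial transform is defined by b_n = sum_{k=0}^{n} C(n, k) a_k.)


With a_k = 1 for all k, b_n = sum_{k=0}^{n} C(n, k) = 2^n by the binomial theorem.
For n = 23: 2^23 = 8388608.

8388608


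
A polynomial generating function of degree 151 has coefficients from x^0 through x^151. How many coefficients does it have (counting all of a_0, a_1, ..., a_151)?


A polynomial of degree 151 takes the form a_0 + a_1 x + ... + a_151 x^151.
The number of coefficients is 151 + 1 = 152.

152


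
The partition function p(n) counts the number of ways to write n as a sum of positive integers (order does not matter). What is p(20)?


Using the generating function prod_{k>=1} 1/(1-x^k), we compute p(20).
By dynamic programming over parts 1 through 20:
p(20) = 627

627


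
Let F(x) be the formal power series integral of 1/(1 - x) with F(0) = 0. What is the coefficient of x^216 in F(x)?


1/(1 - x) = sum_{k>=0} x^k. Integrating termwise and using F(0) = 0 gives
F(x) = sum_{k>=0} x^(k+1) / (k+1) = sum_{m>=1} x^m / m = -ln(1 - x).
So the coefficient of x^216 is 1/216 = 1/216.

1/216


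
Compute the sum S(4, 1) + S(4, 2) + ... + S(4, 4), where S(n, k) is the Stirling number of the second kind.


By definition, S(n, k) counts partitions of an n-set into exactly k nonempty blocks.
Computing row n = 4 for k = 1..4:
S(4, k): 1, 7, 6, 1
Sum = 15. (This equals Bell_4 since the sum runs over all k.)

15


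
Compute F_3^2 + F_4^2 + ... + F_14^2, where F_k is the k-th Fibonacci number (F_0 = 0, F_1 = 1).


There is a standard identity sum_{k=0}^{N} F_k^2 = F_N * F_{N+1} (proved inductively from the telescoping relation F_k^2 = F_k F_{k+1} - F_{k-1} F_k). Then
sum_{k=3}^{14} F_k^2 = F_14 F_15 - F_2 F_3.
Computing: F_14 = 377, F_15 = 610, F_2 = 1, F_3 = 2.
Sum = 377 * 610 - 1 * 2 = 229968.

229968


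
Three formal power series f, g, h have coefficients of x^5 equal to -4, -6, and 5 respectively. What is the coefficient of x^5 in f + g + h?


Series addition is componentwise:
-4 + -6 + 5
= -5

-5


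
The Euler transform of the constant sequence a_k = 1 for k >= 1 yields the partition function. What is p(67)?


The Euler transform converts the sequence a_k = 1 into the number of integer partitions.
Using the recurrence or dynamic programming:
p(67) = 2679689

2679689


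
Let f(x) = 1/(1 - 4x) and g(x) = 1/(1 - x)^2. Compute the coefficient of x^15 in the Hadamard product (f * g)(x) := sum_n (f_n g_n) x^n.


f has coefficients f_k = 4^k. For g = 1/(1 - x)^2 the coefficient is g_k = C(k + 1, 1) = k + 1. The Hadamard coefficient is (f * g)_k = 4^k * (k + 1).
For k = 15: 4^15 * 16 = 1073741824 * 16 = 17179869184.

17179869184


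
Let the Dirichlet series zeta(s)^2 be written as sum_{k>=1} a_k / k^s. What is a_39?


The Dirichlet convolution of the constant function 1 with itself gives (1 * 1)(k) = sum_{d | k} 1 = d(k), the number of positive divisors of k.
Since zeta(s) = sum_{k>=1} 1/k^s, we have zeta(s)^2 = sum_{k>=1} d(k)/k^s, so a_k = d(k).
For k = 39: the divisors are 1, 3, 13, 39.
Count = 4.

4


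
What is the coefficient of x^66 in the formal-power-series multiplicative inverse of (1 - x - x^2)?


Let the inverse be f(x) = sum_{k>=0} a_k x^k. From f(x) * (1 - x - x^2) = 1 and matching coefficients:
 x^0: a_0 = 1.
 x^1: a_1 - a_0 = 0, so a_1 = 1.
 x^k (k >= 2): a_k - a_{k-1} - a_{k-2} = 0, i.e. a_k = a_{k-1} + a_{k-2}.
This is the Fibonacci-type recurrence shifted so that a_0 = a_1 = 1.
Iterating: a_0=1, a_1=1, a_2=2, a_3=3, a_4=5, a_5=8, a_6=13, a_7=21, a_8=34, a_9=55, ...
a_66 = 44945570212853.

44945570212853


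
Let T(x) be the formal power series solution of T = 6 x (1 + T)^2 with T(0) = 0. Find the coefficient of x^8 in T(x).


Apply the Lagrange inversion formula: if T = 6 x * phi(T) with phi(t) = (1 + t)^2, then [x^n] T = 6^n * (1/n) [t^(n-1)] phi(t)^n = 6^n * (1/n) [t^(n-1)] (1 + t)^(2n) = 6^n * (1/n) C(2n, n-1).
Using the identity C(2n, n-1) = C(2n, n) * n / (n+1), the unscaled factor equals C(2n, n) / (n+1) = C_n, the n-th Catalan number.
For n = 8: C_8 = C(16, 8) / 9 = 12870/9 = 1430.
With the 6^8 = 1679616 factor, the coefficient is 1679616 * 1430 = 2401850880.

2401850880


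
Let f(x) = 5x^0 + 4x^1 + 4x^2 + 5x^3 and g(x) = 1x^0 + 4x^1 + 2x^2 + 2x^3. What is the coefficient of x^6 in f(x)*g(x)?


Cauchy product at x^6:
5*2
= 10

10


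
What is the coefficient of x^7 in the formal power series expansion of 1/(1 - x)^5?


The expansion 1/(1 - x)^r = sum_{k>=0} C(k + r - 1, r - 1) x^k follows from the multiset / negative-binomial theorem (or from repeated differentiation of the geometric series).
For r = 5 and k = 7:
C(11, 4) = 39916800 / (24 * 5040) = 330.

330


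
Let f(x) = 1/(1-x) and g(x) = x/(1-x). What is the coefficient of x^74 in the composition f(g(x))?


First simplify the composition: f(g(x)) = 1/(1 - x/(1-x)) = (1-x)/((1-x) - x) = (1-x)/(1-2x).
Now extract the coefficient. Write (1-x)/(1-2x) = 1/(1-2x) - x/(1-2x).
The coefficient of x^n in 1/(1-2x) is 2^n, and in x/(1-2x) is 2^(n-1) (for n >= 1).
So the coefficient of x^74 is 2^74 - 2^73 = 18889465931478580854784 - 9444732965739290427392 = 9444732965739290427392.

9444732965739290427392


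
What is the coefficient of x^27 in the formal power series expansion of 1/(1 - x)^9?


The negative binomial / multiset identity is
1/(1 - x)^r = sum_{k>=0} C(k + r - 1, r - 1) x^k.
Here r = 9 and k = 27, so the coefficient is
C(27 + 8, 8) = C(35, 8)
= 23535820

23535820


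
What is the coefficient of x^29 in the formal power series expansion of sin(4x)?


The Maclaurin series is sin(t) = sum_{k>=0} (-1)^k t^(2k+1) / (2k+1)!, so substituting t = 4x, only odd powers of x are nonzero, with coefficient of x^(2k+1) equal to (-1)^k 4^(2k+1) / (2k+1)!.
Write 29 = 2*14 + 1, giving the coefficient (-1)^14 * 4^29 / 29! = 288230376151711744/8841761993739701954543616000000 = 8589934592/263505041412702261046875.

8589934592/263505041412702261046875


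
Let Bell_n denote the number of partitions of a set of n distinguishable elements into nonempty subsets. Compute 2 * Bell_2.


Bell_2 can be computed from the Bell triangle or from Dobinski's identity Bell_n = (1/e) * sum_{k>=0} k^n / k!.
Computing Bell_2 = 2.
Then 2 * 2 = 4.

4


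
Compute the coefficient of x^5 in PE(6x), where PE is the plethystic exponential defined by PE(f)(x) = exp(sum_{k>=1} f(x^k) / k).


With f(x) = 6x, the exponent is sum_{k>=1} 6 x^k / k = 6 * (-ln(1 - x)). Exponentiating:
PE(6x) = exp(-6 ln(1 - x)) = 1/(1 - x)^6.
By the negative binomial expansion, [x^n] 1/(1 - x)^6 = C(n + 5, 5).
For n = 5: C(10, 5) = 252.

252


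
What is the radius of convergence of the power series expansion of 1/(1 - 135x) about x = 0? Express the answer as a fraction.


Expanding 1/(1 - 135x) = sum_{k>=0} 135^k x^k, the series converges when |135x| < 1, i.e., |x| < 1/135.
So the radius of convergence is 1/135 = 1/135.

1/135


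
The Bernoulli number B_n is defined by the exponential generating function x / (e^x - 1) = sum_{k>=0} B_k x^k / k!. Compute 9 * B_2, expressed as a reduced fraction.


Bernoulli numbers can also be computed recursively via B_0 = 1 and sum_{j=0}^{m} C(m+1, j) B_j = 0 for m >= 1. Odd-index Bernoulli numbers vanish for k >= 3.
Computing B_2 = 1/6, so 9 * B_2 = 9 * 1/6 = 3/2.

3/2


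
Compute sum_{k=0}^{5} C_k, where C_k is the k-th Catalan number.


C_0 through C_5: 1, 1, 2, 5, 14, 42
Sum = 1 + 1 + 2 + 5 + 14 + 42
= 65

65


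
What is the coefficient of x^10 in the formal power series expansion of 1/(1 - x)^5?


The expansion 1/(1 - x)^r = sum_{k>=0} C(k + r - 1, r - 1) x^k follows from the multiset / negative-binomial theorem (or from repeated differentiation of the geometric series).
For r = 5 and k = 10:
C(14, 4) = 87178291200 / (24 * 3628800) = 1001.

1001


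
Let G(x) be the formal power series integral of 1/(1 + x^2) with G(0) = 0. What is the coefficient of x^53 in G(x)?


1/(1 + x^2) = sum_{j>=0} (-1)^j x^(2j). Integrating termwise with G(0) = 0:
G(x) = sum_{j>=0} (-1)^j x^(2j+1) / (2j+1) = arctan(x).
Only odd powers are nonzero. For x^53 write 53 = 2*26 + 1, giving
(-1)^26 / 53 = 1/53 = 1/53.

1/53


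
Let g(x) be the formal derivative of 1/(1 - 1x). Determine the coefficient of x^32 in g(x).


Differentiate termwise: d/dx sum_{k>=0} 1^k x^k = sum_{k>=1} k 1^k x^(k-1) = sum_{j>=0} (j+1) 1^(j+1) x^j.
Equivalently, d/dx [1/(1 - 1x)] = 1/(1 - 1x)^2.
For j = 32: 33 * 1^33 = 33 * 1 = 33.

33


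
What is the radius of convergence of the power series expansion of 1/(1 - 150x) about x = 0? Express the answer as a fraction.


Expanding 1/(1 - 150x) = sum_{k>=0} 150^k x^k, the series converges when |150x| < 1, i.e., |x| < 1/150.
So the radius of convergence is 1/150 = 1/150.

1/150


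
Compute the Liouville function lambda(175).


The Liouville function is lambda(k) = (-1)^Omega(k), where Omega(k) counts the prime factors of k with multiplicity.
Factoring: 175 = 5 * 5 * 7, so Omega(175) = 3.
lambda(175) = (-1)^3 = -1.

-1


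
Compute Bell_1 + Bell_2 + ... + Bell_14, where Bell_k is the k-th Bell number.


Recall Bell_k counts set partitions of a k-set (with Bell_0 = 1 by convention).
Bell_1 through Bell_14: 1, 2, 5, 15, 52, 203, 877, 4140, 21147, 115975, 678570, 4213597, 27644437, 190899322
Sum = 1 + 2 + 5 + 15 + 52 + 203 + 877 + 4140 + 21147 + 115975 + 678570 + 4213597 + 27644437 + 190899322 = 223578343.

223578343


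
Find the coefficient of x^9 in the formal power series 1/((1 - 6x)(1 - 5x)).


By partial fractions or Cauchy convolution:
The coefficient equals sum_{k=0}^{9} 6^k * 5^(9-k).
= 50700551

50700551


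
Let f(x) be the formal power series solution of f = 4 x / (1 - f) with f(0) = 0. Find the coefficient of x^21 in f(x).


Apply Lagrange inversion: f = 4 x * phi(f) with phi(t) = 1/(1 - t), so
[x^n] f = 4^n * (1/n) [t^(n-1)] phi(t)^n = 4^n * (1/n) [t^(n-1)] (1 - t)^(-n) = 4^n * (1/n) C(2n - 2, n - 1) = 4^n * C_{n-1}.
For n = 21: C_20 = C(40, 20) / 21 = 137846528820/21 = 6564120420.
With the 4^21 = 4398046511104 factor, the coefficient is 4398046511104 * 6564120420 = 28869306911647523143680.

28869306911647523143680


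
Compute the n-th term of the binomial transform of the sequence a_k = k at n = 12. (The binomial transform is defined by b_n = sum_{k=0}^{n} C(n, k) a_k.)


With a_k = k, b_n = sum_{k=0}^{n} C(n, k) k. Using k * C(n, k) = n * C(n-1, k-1) gives b_n = n * sum_{k>=1} C(n-1, k-1) = n * 2^(n-1).
For n = 12: 12 * 2^11 = 12 * 2048 = 24576.

24576


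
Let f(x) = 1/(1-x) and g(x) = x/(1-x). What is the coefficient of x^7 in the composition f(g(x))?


First simplify the composition: f(g(x)) = 1/(1 - x/(1-x)) = (1-x)/((1-x) - x) = (1-x)/(1-2x).
Now extract the coefficient. Write (1-x)/(1-2x) = 1/(1-2x) - x/(1-2x).
The coefficient of x^n in 1/(1-2x) is 2^n, and in x/(1-2x) is 2^(n-1) (for n >= 1).
So the coefficient of x^7 is 2^7 - 2^6 = 128 - 64 = 64.

64


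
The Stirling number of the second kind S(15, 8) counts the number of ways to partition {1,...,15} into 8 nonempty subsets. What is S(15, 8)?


Using the explicit formula S(n,k) = (1/k!) sum_{j=0}^{k} (-1)^(k-j) C(k,j) j^n:
S(15, 8) = 216627840
Equivalently, S(n,k) is n! times the coefficient of x^n in the EGF (e^x - 1)^k / k!.

216627840


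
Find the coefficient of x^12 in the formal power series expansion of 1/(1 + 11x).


Write 1/(1 + c x) = 1/(1 - (-c) x) and apply the geometric-series identity
1/(1 - y) = sum_{k>=0} y^k to get 1/(1 + c x) = sum_{k>=0} (-c)^k x^k.
So the coefficient of x^k is (-c)^k = (-1)^k * c^k.
Here c = 11 and k = 12:
(-11)^12 = 1 * 3138428376721 = 3138428376721

3138428376721


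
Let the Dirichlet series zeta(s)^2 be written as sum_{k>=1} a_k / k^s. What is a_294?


The Dirichlet convolution of the constant function 1 with itself gives (1 * 1)(k) = sum_{d | k} 1 = d(k), the number of positive divisors of k.
Since zeta(s) = sum_{k>=1} 1/k^s, we have zeta(s)^2 = sum_{k>=1} d(k)/k^s, so a_k = d(k).
For k = 294: the divisors are 1, 2, 3, 6, 7, 14, 21, 42, 49, 98, 147, 294.
Count = 12.

12


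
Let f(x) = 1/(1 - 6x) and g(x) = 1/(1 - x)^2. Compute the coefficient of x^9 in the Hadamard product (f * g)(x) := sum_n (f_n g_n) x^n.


f has coefficients f_k = 6^k. For g = 1/(1 - x)^2 the coefficient is g_k = C(k + 1, 1) = k + 1. The Hadamard coefficient is (f * g)_k = 6^k * (k + 1).
For k = 9: 6^9 * 10 = 10077696 * 10 = 100776960.

100776960


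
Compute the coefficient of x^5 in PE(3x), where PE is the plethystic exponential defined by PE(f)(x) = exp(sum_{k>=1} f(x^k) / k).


With f(x) = 3x, the exponent is sum_{k>=1} 3 x^k / k = 3 * (-ln(1 - x)). Exponentiating:
PE(3x) = exp(-3 ln(1 - x)) = 1/(1 - x)^3.
By the negative binomial expansion, [x^n] 1/(1 - x)^3 = C(n + 2, 2).
For n = 5: C(7, 2) = 21.

21


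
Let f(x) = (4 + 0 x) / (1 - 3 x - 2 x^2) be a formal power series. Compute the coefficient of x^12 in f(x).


Write f(x) = sum_{k>=0} a_k x^k. Multiplying both sides by 1 - 3 x - 2 x^2 gives
(1 - 3 x - 2 x^2) sum_{k>=0} a_k x^k = 4 + 0 x.
Matching coefficients:
 x^0: a_0 = 4
 x^1: a_1 - 3 a_0 = 0  =>  a_1 = 3*4 + 0 = 12
 x^k (k >= 2): a_k = 3 a_{k-1} + 2 a_{k-2}.
Iterating: a_2 = 44, a_3 = 156, a_4 = 556, a_5 = 1980, a_6 = 7052, a_7 = 25116, a_8 = 89452, a_9 = 318588, a_10 = 1134668, a_11 = 4041180, a_12 = 14392876.
So the coefficient of x^12 is 14392876.

14392876


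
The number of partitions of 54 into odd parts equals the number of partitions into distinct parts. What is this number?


Computing partitions of 54 into odd parts (1, 3, 5, ...):
Using the generating function prod_{k>=0} 1/(1-x^(2k+1)),
the count is 5718

5718


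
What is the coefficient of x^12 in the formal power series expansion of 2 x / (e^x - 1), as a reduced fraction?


The exponential generating function for Bernoulli numbers is
x / (e^x - 1) = sum_{k>=0} B_k x^k / k!.
So the coefficient of x^12 in 2 x / (e^x - 1) is 2 B_12 / 12!.
Computing: B_12 = -691/2730, 12! = 479001600, giving
2 * -691/2730 / 479001600 = -691/653837184000.

-691/653837184000


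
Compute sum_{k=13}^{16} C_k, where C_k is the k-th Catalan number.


C_13 through C_16: 742900, 2674440, 9694845, 35357670
Sum = 742900 + 2674440 + 9694845 + 35357670
= 48469855

48469855


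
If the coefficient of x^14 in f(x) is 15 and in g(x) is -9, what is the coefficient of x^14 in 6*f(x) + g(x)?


Scalar multiplication scales coefficients: 6 * 15 = 90.
Then add the g coefficient: 90 + -9
= 81

81


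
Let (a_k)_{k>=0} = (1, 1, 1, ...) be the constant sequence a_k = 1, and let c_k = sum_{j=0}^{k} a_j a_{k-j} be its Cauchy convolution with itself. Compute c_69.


Since a_j = 1 for all j >= 0, the convolution sum becomes
c_k = sum_{j=0}^{k} 1 * 1 = 1 * (k + 1).
Equivalently, the generating function of (a_k) is 1/(1 - x) and its square is 1/(1 - x)^2 = sum_{k>=0} 1(k + 1) x^k.
For k = 69: 1 * 70 = 70.

70


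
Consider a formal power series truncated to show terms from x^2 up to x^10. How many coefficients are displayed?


From x^2 to x^10 inclusive, the count is 10 - 2 + 1 = 9.

9


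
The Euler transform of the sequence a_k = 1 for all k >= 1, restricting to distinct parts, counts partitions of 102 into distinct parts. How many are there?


Partitions of 102 into distinct parts can be computed via generating function.
Product (1+x)(1+x^2)(1+x^3)...
The coefficient of x^102 = 525016

525016


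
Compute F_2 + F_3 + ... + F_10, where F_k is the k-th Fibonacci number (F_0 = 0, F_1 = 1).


Use the identity sum_{k=0}^{N} F_k = F_{N+2} - 1 (which follows from F_{k+2} - F_{k+1} = F_k). Then
sum_{k=2}^{10} F_k = (F_{12} - 1) - (F_{3} - 1) = F_{12} - F_{3}.
Computing: F_{12} = 144, F_{3} = 2, so
Sum = 144 - 2 = 142.

142


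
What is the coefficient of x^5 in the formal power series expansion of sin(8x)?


The Maclaurin series is sin(t) = sum_{k>=0} (-1)^k t^(2k+1) / (2k+1)!, so substituting t = 8x, only odd powers of x are nonzero, with coefficient of x^(2k+1) equal to (-1)^k 8^(2k+1) / (2k+1)!.
Write 5 = 2*2 + 1, giving the coefficient (-1)^2 * 8^5 / 5! = 32768/120 = 4096/15.

4096/15


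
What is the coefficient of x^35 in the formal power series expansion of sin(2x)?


The Maclaurin series is sin(t) = sum_{k>=0} (-1)^k t^(2k+1) / (2k+1)!, so substituting t = 2x, only odd powers of x are nonzero, with coefficient of x^(2k+1) equal to (-1)^k 2^(2k+1) / (2k+1)!.
Write 35 = 2*17 + 1, giving the coefficient (-1)^17 * 2^35 / 35! = -34359738368/10333147966386144929666651337523200000000 = -8/2405873491984360136479756640625.

-8/2405873491984360136479756640625


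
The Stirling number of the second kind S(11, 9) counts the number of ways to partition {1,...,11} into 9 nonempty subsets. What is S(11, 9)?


Using the explicit formula S(n,k) = (1/k!) sum_{j=0}^{k} (-1)^(k-j) C(k,j) j^n:
S(11, 9) = 1155
Equivalently, S(n,k) is n! times the coefficient of x^n in the EGF (e^x - 1)^k / k!.

1155


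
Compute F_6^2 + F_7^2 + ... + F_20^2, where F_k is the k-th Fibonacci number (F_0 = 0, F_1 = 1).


There is a standard identity sum_{k=0}^{N} F_k^2 = F_N * F_{N+1} (proved inductively from the telescoping relation F_k^2 = F_k F_{k+1} - F_{k-1} F_k). Then
sum_{k=6}^{20} F_k^2 = F_20 F_21 - F_5 F_6.
Computing: F_20 = 6765, F_21 = 10946, F_5 = 5, F_6 = 8.
Sum = 6765 * 10946 - 5 * 8 = 74049650.

74049650


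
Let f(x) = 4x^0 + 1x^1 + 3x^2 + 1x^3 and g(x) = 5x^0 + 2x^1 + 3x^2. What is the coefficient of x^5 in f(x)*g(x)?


Cauchy product at x^5:
1*3
= 3

3


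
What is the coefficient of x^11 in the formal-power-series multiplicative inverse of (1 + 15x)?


The inverse is 1/(1 + 15x). Apply the geometric identity 1/(1 - y) = sum_{k>=0} y^k with y = -15x:
1/(1 + 15x) = sum_{k>=0} (-15)^k x^k.
So the coefficient of x^11 is (-15)^11 = -8649755859375.

-8649755859375


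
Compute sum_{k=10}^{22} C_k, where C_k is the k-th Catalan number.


C_10 through C_22: 16796, 58786, 208012, 742900, 2674440, 9694845, 35357670, 129644790, 477638700, 1767263190, 6564120420, 24466267020, 91482563640
Sum = 16796 + 58786 + 208012 + 742900 + 2674440 + 9694845 + 35357670 + 129644790 + 477638700 + 1767263190 + 6564120420 + 24466267020 + 91482563640
= 124936251209

124936251209


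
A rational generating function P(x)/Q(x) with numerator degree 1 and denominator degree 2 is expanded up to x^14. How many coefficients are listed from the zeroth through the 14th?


Expanding up to x^14 gives the coefficients for x^0, x^1, ..., x^14.
That is 14 + 1 = 15 coefficients in total.

15


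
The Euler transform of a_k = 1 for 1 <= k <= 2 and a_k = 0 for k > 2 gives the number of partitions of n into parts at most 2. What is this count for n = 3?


Partitions of 3 into parts at most 2:
Using generating function (1-x)^(-1)(1-x^2)^(-1),
the coefficient of x^3 = 2

2


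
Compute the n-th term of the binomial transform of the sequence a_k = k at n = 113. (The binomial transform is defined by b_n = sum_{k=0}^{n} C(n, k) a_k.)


With a_k = k, b_n = sum_{k=0}^{n} C(n, k) k. Using k * C(n, k) = n * C(n-1, k-1) gives b_n = n * sum_{k>=1} C(n-1, k-1) = n * 2^(n-1).
For n = 113: 113 * 2^112 = 113 * 5192296858534827628530496329220096 = 586729545014435522023946085201870848.

586729545014435522023946085201870848


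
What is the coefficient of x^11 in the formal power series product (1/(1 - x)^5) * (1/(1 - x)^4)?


Combine the factors: (1/(1 - x)^5) * (1/(1 - x)^4) = 1/(1 - x)^9.
Then use 1/(1 - x)^r = sum_{k>=0} C(k + r - 1, r - 1) x^k with r = 9 and k = 11:
C(19, 8) = 75582.

75582


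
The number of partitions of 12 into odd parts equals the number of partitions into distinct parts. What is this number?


Computing partitions of 12 into odd parts (1, 3, 5, ...):
Using the generating function prod_{k>=0} 1/(1-x^(2k+1)),
the count is 15

15


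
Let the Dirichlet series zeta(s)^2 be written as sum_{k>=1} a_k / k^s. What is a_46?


The Dirichlet convolution of the constant function 1 with itself gives (1 * 1)(k) = sum_{d | k} 1 = d(k), the number of positive divisors of k.
Since zeta(s) = sum_{k>=1} 1/k^s, we have zeta(s)^2 = sum_{k>=1} d(k)/k^s, so a_k = d(k).
For k = 46: the divisors are 1, 2, 23, 46.
Count = 4.

4


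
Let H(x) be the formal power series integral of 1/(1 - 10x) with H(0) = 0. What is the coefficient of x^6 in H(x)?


1/(1 - 10x) = sum_{k>=0} 10^k x^k. Integrating termwise with H(0) = 0:
H(x) = sum_{k>=0} 10^k x^(k+1) / (k+1) = sum_{m>=1} 10^(m-1) x^m / m.
For m = 6: 10^5/6 = 100000/6 = 50000/3.

50000/3


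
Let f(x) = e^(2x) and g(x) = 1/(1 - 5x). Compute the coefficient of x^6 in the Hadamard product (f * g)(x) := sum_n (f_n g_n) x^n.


Expanding: f_k = 2^k/k! (from e^(2x)) and g_k = 5^k (from 1/(1 - 5x)). So the Hadamard coefficient (f * g)_k = 2^k 5^k / k! = (10)^k / k!.
For k = 6: 10^6/6! = 1000000/720 = 12500/9.

12500/9


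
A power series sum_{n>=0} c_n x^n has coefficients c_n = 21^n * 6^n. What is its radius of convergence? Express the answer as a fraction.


By the root test (Cauchy-Hadamard), the radius is R = 1 / limsup_n |c_n|^(1/n).
Here |c_n|^(1/n) = (21^n * 6^n)^(1/n) = 21 * 6 = 126 for all n.
So R = 1/126 = 1/126.

1/126


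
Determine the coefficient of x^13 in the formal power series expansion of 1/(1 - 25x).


The geometric series identity gives 1/(1 - c x) = sum_{k>=0} c^k x^k, so the coefficient of x^k is c^k.
Here c = 25 and k = 13.
Computing: 25^13 = 1490116119384765625

1490116119384765625


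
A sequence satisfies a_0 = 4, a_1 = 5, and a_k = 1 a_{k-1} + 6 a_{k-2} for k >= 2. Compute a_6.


The characteristic equation is t^2 - 1 t - 6 = 0, with roots r_1 = 3 and r_2 = -2 (so c_1 = r_1 + r_2, c_2 = -r_1 r_2 as required).
One can use the closed form a_n = A r_1^n + B r_2^n, but direct iteration is more reliable:
a_0 = 4, a_1 = 5, a_2 = 29, a_3 = 59, a_4 = 233, a_5 = 587, a_6 = 1985.
So a_6 = 1985.

1985


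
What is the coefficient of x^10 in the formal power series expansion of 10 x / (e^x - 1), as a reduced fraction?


The exponential generating function for Bernoulli numbers is
x / (e^x - 1) = sum_{k>=0} B_k x^k / k!.
So the coefficient of x^10 in 10 x / (e^x - 1) is 10 B_10 / 10!.
Computing: B_10 = 5/66, 10! = 3628800, giving
10 * 5/66 / 3628800 = 1/4790016.

1/4790016
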